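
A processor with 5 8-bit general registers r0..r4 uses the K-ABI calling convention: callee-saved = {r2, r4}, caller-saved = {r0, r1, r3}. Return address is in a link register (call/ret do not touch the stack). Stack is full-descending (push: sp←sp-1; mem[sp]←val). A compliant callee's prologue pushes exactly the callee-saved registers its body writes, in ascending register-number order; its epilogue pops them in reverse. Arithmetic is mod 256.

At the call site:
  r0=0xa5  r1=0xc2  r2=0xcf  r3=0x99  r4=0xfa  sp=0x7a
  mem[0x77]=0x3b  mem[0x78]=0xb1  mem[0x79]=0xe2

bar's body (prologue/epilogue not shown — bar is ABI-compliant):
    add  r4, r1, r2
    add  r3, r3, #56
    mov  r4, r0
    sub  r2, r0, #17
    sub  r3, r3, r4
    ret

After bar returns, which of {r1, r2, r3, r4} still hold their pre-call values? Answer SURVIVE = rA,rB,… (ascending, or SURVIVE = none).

SURVIVE = r1,r2,r4

prologue: push r2 -> mem[0x79]=0xcf, sp=0x79
prologue: push r4 -> mem[0x78]=0xfa, sp=0x78
body[0] add  r4, r1, r2 -> r4=0x91
body[1] add  r3, r3, #56 -> r3=0xd1
body[2] mov  r4, r0 -> r4=0xa5
body[3] sub  r2, r0, #17 -> r2=0x94
body[4] sub  r3, r3, r4 -> r3=0x2c
epilogue: pop r4=0xfa, sp=0x79
epilogue: pop r2=0xcf, sp=0x7a
r1: caller-saved, written=False
r2: callee-saved, written=True
r3: caller-saved, written=True
r4: callee-saved, written=True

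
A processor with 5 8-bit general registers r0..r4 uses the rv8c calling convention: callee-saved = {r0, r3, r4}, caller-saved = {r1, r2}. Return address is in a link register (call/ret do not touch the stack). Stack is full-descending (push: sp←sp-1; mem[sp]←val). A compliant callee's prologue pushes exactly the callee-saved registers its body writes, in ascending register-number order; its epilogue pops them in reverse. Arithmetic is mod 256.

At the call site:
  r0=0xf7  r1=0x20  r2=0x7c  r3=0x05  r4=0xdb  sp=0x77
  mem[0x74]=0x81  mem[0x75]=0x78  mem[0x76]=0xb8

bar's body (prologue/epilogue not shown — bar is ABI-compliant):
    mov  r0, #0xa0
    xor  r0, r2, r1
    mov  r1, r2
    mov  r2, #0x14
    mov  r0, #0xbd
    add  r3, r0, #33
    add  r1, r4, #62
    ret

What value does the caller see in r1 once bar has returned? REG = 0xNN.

REG = 0x19

prologue: push r0 -> mem[0x76]=0xf7, sp=0x76
prologue: push r3 -> mem[0x75]=0x05, sp=0x75
body[0] mov  r0, #0xa0 -> r0=0xa0
body[1] xor  r0, r2, r1 -> r0=0x5c
body[2] mov  r1, r2 -> r1=0x7c
body[3] mov  r2, #0x14 -> r2=0x14
body[4] mov  r0, #0xbd -> r0=0xbd
body[5] add  r3, r0, #33 -> r3=0xde
body[6] add  r1, r4, #62 -> r1=0x19
epilogue: pop r3=0x05, sp=0x76
epilogue: pop r0=0xf7, sp=0x77
r1 is caller-saved -> body value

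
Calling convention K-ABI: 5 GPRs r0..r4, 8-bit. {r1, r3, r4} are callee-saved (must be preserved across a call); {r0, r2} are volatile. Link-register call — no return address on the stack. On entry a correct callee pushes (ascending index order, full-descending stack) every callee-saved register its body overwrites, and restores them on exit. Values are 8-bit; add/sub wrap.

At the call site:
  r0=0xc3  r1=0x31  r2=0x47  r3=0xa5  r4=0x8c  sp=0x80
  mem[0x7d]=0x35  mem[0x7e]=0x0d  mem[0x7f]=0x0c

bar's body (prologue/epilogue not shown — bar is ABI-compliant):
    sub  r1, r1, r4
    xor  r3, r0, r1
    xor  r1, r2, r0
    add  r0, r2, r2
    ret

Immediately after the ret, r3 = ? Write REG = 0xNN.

prologue: push r1 → mem[0x7f]=0x31, sp=0x7f
prologue: push r3 → mem[0x7e]=0xa5, sp=0x7e
body[0] sub  r1, r1, r4 → r1=0xa5
body[1] xor  r3, r0, r1 → r3=0x66
body[2] xor  r1, r2, r0 → r1=0x84
body[3] add  r0, r2, r2 → r0=0x8e
epilogue: pop r3=0xa5, sp=0x7f
epilogue: pop r1=0x31, sp=0x80
r3 is callee-saved → restored

REG = 0xa5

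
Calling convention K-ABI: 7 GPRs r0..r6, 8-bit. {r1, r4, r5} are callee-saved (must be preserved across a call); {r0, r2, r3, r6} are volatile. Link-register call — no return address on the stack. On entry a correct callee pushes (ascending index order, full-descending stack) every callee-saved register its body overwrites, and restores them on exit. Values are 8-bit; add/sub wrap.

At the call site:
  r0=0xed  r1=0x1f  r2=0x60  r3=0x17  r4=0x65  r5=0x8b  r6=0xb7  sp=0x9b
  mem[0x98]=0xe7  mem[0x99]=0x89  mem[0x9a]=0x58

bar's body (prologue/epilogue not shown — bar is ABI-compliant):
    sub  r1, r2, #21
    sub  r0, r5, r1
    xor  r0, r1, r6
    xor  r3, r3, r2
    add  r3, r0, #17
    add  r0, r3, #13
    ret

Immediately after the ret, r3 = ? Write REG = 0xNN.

prologue: push r1 -> mem[0x9a]=0x1f, sp=0x9a
body[0] sub  r1, r2, #21 -> r1=0x4b
body[1] sub  r0, r5, r1 -> r0=0x40
body[2] xor  r0, r1, r6 -> r0=0xfc
body[3] xor  r3, r3, r2 -> r3=0x77
body[4] add  r3, r0, #17 -> r3=0x0d
body[5] add  r0, r3, #13 -> r0=0x1a
epilogue: pop r1=0x1f, sp=0x9b
r3 is caller-saved -> body value

REG = 0x0d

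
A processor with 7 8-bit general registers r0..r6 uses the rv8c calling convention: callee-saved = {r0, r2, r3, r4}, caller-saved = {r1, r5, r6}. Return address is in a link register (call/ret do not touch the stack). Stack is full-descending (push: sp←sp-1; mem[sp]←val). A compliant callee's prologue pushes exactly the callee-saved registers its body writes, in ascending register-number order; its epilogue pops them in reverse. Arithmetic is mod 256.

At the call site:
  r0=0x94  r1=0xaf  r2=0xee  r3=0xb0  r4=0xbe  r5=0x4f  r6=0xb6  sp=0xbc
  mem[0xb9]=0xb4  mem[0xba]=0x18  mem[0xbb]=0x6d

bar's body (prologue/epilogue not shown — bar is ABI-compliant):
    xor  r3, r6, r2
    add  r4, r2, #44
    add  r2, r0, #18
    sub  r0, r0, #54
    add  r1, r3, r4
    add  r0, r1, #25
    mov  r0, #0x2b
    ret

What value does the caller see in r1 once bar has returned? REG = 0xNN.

REG = 0x72

prologue: push r0 → mem[0xbb]=0x94, sp=0xbb
prologue: push r2 → mem[0xba]=0xee, sp=0xba
prologue: push r3 → mem[0xb9]=0xb0, sp=0xb9
prologue: push r4 → mem[0xb8]=0xbe, sp=0xb8
body[0] xor  r3, r6, r2 → r3=0x58
body[1] add  r4, r2, #44 → r4=0x1a
body[2] add  r2, r0, #18 → r2=0xa6
body[3] sub  r0, r0, #54 → r0=0x5e
body[4] add  r1, r3, r4 → r1=0x72
body[5] add  r0, r1, #25 → r0=0x8b
body[6] mov  r0, #0x2b → r0=0x2b
epilogue: pop r4=0xbe, sp=0xb9
epilogue: pop r3=0xb0, sp=0xba
epilogue: pop r2=0xee, sp=0xbb
epilogue: pop r0=0x94, sp=0xbc
r1 is caller-saved → body value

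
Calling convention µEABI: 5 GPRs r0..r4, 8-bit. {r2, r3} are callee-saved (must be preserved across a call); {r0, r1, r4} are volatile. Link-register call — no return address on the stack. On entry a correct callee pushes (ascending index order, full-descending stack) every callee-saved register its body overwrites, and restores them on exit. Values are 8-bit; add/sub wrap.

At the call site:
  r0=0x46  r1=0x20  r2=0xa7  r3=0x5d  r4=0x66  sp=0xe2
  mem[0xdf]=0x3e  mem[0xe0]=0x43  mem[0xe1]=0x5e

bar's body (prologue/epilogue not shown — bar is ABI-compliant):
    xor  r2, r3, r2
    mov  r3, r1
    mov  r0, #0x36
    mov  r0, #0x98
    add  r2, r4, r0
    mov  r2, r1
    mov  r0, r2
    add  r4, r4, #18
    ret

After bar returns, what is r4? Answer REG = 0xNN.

prologue: push r2 -> mem[0xe1]=0xa7, sp=0xe1
prologue: push r3 -> mem[0xe0]=0x5d, sp=0xe0
body[0] xor  r2, r3, r2 -> r2=0xfa
body[1] mov  r3, r1 -> r3=0x20
body[2] mov  r0, #0x36 -> r0=0x36
body[3] mov  r0, #0x98 -> r0=0x98
body[4] add  r2, r4, r0 -> r2=0xfe
body[5] mov  r2, r1 -> r2=0x20
body[6] mov  r0, r2 -> r0=0x20
body[7] add  r4, r4, #18 -> r4=0x78
epilogue: pop r3=0x5d, sp=0xe1
epilogue: pop r2=0xa7, sp=0xe2
r4 is caller-saved -> body value

REG = 0x78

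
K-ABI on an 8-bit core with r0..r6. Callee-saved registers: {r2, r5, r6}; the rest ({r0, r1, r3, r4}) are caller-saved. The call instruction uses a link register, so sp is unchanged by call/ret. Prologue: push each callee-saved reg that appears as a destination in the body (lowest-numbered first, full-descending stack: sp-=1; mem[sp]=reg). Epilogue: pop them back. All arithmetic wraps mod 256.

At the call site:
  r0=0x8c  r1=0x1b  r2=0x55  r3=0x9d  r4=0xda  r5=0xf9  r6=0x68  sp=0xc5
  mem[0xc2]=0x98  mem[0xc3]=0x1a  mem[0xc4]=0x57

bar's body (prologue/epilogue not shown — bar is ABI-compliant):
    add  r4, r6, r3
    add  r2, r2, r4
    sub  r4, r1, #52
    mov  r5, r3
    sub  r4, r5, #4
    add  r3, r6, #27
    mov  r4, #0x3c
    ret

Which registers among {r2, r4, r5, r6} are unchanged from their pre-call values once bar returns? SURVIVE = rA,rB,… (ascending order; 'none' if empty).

SURVIVE = r2,r5,r6

prologue: push r2 -> mem[0xc4]=0x55, sp=0xc4
prologue: push r5 -> mem[0xc3]=0xf9, sp=0xc3
body[0] add  r4, r6, r3 -> r4=0x05
body[1] add  r2, r2, r4 -> r2=0x5a
body[2] sub  r4, r1, #52 -> r4=0xe7
body[3] mov  r5, r3 -> r5=0x9d
body[4] sub  r4, r5, #4 -> r4=0x99
body[5] add  r3, r6, #27 -> r3=0x83
body[6] mov  r4, #0x3c -> r4=0x3c
epilogue: pop r5=0xf9, sp=0xc4
epilogue: pop r2=0x55, sp=0xc5
r2: callee-saved, written=True
r4: caller-saved, written=True
r5: callee-saved, written=True
r6: callee-saved, written=False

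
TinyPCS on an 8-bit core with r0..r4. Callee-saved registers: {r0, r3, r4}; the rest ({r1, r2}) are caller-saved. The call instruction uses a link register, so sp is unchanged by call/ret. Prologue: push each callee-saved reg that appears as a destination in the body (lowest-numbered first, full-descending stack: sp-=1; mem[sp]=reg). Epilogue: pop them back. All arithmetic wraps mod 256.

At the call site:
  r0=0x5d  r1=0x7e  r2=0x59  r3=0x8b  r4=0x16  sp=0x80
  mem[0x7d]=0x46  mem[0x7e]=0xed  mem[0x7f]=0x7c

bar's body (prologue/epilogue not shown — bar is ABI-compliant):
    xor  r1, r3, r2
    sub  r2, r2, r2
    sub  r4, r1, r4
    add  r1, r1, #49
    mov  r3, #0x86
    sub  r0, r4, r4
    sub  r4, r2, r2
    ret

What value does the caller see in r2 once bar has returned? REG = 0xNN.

prologue: push r0 → mem[0x7f]=0x5d, sp=0x7f
prologue: push r3 → mem[0x7e]=0x8b, sp=0x7e
prologue: push r4 → mem[0x7d]=0x16, sp=0x7d
body[0] xor  r1, r3, r2 → r1=0xd2
body[1] sub  r2, r2, r2 → r2=0x00
body[2] sub  r4, r1, r4 → r4=0xbc
body[3] add  r1, r1, #49 → r1=0x03
body[4] mov  r3, #0x86 → r3=0x86
body[5] sub  r0, r4, r4 → r0=0x00
body[6] sub  r4, r2, r2 → r4=0x00
epilogue: pop r4=0x16, sp=0x7e
epilogue: pop r3=0x8b, sp=0x7f
epilogue: pop r0=0x5d, sp=0x80
r2 is caller-saved → body value

REG = 0x00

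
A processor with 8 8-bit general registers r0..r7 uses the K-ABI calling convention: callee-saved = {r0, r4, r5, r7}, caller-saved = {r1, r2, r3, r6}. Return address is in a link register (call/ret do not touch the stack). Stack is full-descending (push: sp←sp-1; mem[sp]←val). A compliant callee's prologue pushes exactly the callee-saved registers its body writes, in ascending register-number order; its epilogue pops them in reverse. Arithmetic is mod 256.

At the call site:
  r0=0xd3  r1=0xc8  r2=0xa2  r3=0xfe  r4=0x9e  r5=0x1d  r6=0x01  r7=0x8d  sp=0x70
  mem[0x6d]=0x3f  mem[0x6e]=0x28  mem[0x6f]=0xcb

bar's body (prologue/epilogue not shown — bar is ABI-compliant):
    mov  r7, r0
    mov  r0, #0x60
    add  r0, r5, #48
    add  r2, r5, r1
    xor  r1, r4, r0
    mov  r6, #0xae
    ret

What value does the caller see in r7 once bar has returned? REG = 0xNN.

prologue: push r0 → mem[0x6f]=0xd3, sp=0x6f
prologue: push r7 → mem[0x6e]=0x8d, sp=0x6e
body[0] mov  r7, r0 → r7=0xd3
body[1] mov  r0, #0x60 → r0=0x60
body[2] add  r0, r5, #48 → r0=0x4d
body[3] add  r2, r5, r1 → r2=0xe5
body[4] xor  r1, r4, r0 → r1=0xd3
body[5] mov  r6, #0xae → r6=0xae
epilogue: pop r7=0x8d, sp=0x6f
epilogue: pop r0=0xd3, sp=0x70
r7 is callee-saved → restored

REG = 0x8d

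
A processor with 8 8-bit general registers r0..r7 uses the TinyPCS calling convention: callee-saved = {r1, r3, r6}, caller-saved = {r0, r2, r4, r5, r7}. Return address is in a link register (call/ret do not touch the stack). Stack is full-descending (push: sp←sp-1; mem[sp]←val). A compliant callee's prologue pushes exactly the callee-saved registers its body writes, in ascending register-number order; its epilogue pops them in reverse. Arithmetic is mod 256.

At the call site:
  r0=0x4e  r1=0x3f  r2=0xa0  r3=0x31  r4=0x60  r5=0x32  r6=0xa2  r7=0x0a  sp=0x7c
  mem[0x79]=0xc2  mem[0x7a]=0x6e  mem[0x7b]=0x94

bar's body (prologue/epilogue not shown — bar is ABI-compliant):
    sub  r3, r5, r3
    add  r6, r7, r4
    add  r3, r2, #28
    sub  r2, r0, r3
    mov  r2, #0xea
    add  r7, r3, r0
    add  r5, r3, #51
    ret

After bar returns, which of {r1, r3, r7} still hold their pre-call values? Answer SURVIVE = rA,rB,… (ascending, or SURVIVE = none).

prologue: push r3 → mem[0x7b]=0x31, sp=0x7b
prologue: push r6 → mem[0x7a]=0xa2, sp=0x7a
body[0] sub  r3, r5, r3 → r3=0x01
body[1] add  r6, r7, r4 → r6=0x6a
body[2] add  r3, r2, #28 → r3=0xbc
body[3] sub  r2, r0, r3 → r2=0x92
body[4] mov  r2, #0xea → r2=0xea
body[5] add  r7, r3, r0 → r7=0x0a
body[6] add  r5, r3, #51 → r5=0xef
epilogue: pop r6=0xa2, sp=0x7b
epilogue: pop r3=0x31, sp=0x7c
r1: callee-saved, written=False
r3: callee-saved, written=True
r7: caller-saved, written=True

SURVIVE = r1,r3,r7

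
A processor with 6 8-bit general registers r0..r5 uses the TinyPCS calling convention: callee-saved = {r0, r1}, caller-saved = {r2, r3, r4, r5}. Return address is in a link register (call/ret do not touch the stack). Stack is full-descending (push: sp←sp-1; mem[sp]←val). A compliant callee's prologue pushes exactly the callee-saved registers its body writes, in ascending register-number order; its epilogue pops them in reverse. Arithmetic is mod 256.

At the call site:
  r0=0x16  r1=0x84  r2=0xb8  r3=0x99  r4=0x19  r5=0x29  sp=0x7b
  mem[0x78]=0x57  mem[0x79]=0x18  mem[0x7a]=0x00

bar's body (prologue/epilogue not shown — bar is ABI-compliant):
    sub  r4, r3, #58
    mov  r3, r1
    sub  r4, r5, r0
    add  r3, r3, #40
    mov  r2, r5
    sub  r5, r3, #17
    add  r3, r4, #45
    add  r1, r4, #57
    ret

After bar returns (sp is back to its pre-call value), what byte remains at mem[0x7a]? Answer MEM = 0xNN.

MEM = 0x84

prologue: push r1 → mem[0x7a]=0x84, sp=0x7a
body[0] sub  r4, r3, #58 → r4=0x5f
body[1] mov  r3, r1 → r3=0x84
body[2] sub  r4, r5, r0 → r4=0x13
body[3] add  r3, r3, #40 → r3=0xac
body[4] mov  r2, r5 → r2=0x29
body[5] sub  r5, r3, #17 → r5=0x9b
body[6] add  r3, r4, #45 → r3=0x40
body[7] add  r1, r4, #57 → r1=0x4c
epilogue: pop r1=0x84, sp=0x7b
prologue pushed ['r1'] at ['0x7a']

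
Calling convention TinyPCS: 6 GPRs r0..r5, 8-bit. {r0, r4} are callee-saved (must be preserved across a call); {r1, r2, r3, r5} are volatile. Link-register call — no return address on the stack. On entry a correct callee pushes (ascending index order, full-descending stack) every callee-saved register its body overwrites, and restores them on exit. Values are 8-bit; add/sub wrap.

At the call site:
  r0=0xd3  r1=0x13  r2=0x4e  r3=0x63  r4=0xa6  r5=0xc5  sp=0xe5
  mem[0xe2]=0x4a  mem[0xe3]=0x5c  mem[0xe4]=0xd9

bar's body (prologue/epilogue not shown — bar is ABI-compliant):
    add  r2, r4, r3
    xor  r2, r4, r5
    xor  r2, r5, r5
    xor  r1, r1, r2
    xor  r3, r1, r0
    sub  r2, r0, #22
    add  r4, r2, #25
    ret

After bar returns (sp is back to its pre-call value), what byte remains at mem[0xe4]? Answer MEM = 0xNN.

prologue: push r4 -> mem[0xe4]=0xa6, sp=0xe4
body[0] add  r2, r4, r3 -> r2=0x09
body[1] xor  r2, r4, r5 -> r2=0x63
body[2] xor  r2, r5, r5 -> r2=0x00
body[3] xor  r1, r1, r2 -> r1=0x13
body[4] xor  r3, r1, r0 -> r3=0xc0
body[5] sub  r2, r0, #22 -> r2=0xbd
body[6] add  r4, r2, #25 -> r4=0xd6
epilogue: pop r4=0xa6, sp=0xe5
prologue pushed ['r4'] at ['0xe4']

MEM = 0xa6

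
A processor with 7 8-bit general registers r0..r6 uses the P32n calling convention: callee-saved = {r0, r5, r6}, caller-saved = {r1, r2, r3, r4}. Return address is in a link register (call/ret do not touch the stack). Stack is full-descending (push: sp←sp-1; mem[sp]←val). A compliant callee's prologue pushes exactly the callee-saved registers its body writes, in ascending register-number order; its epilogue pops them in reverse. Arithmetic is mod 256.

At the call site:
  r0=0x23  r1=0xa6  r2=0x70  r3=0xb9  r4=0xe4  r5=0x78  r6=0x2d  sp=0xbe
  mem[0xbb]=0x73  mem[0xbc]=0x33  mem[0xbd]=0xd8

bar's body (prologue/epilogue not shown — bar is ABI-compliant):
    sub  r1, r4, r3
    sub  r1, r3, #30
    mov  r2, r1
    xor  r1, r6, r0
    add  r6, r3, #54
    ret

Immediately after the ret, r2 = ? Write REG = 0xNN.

prologue: push r6 -> mem[0xbd]=0x2d, sp=0xbd
body[0] sub  r1, r4, r3 -> r1=0x2b
body[1] sub  r1, r3, #30 -> r1=0x9b
body[2] mov  r2, r1 -> r2=0x9b
body[3] xor  r1, r6, r0 -> r1=0x0e
body[4] add  r6, r3, #54 -> r6=0xef
epilogue: pop r6=0x2d, sp=0xbe
r2 is caller-saved -> body value

REG = 0x9b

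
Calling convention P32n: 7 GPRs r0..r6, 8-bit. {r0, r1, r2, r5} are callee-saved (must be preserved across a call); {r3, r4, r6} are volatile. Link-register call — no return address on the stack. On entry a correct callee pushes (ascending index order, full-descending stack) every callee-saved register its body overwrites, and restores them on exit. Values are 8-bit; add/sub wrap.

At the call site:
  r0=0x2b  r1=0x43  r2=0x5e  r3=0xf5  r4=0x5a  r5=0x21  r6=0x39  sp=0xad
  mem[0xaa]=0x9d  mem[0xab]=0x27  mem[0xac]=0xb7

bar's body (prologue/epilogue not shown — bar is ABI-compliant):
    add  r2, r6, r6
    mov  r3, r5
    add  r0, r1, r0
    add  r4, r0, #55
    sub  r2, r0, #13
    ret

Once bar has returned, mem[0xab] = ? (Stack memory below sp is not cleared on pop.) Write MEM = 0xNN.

MEM = 0x5e

prologue: push r0 → mem[0xac]=0x2b, sp=0xac
prologue: push r2 → mem[0xab]=0x5e, sp=0xab
body[0] add  r2, r6, r6 → r2=0x72
body[1] mov  r3, r5 → r3=0x21
body[2] add  r0, r1, r0 → r0=0x6e
body[3] add  r4, r0, #55 → r4=0xa5
body[4] sub  r2, r0, #13 → r2=0x61
epilogue: pop r2=0x5e, sp=0xac
epilogue: pop r0=0x2b, sp=0xad
prologue pushed ['r0', 'r2'] at ['0xac', '0xab']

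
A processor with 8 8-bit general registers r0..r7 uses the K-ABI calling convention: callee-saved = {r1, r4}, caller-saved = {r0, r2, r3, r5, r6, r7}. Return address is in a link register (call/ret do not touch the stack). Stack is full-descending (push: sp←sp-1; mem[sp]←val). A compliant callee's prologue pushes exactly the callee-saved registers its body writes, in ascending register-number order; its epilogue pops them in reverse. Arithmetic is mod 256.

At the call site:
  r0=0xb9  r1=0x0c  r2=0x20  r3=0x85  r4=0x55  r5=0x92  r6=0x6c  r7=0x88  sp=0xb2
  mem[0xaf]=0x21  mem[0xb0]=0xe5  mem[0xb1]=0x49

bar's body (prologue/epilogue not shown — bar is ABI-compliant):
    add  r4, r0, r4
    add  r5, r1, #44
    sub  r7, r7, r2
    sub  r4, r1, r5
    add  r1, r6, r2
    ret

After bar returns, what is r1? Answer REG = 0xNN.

prologue: push r1 -> mem[0xb1]=0x0c, sp=0xb1
prologue: push r4 -> mem[0xb0]=0x55, sp=0xb0
body[0] add  r4, r0, r4 -> r4=0x0e
body[1] add  r5, r1, #44 -> r5=0x38
body[2] sub  r7, r7, r2 -> r7=0x68
body[3] sub  r4, r1, r5 -> r4=0xd4
body[4] add  r1, r6, r2 -> r1=0x8c
epilogue: pop r4=0x55, sp=0xb1
epilogue: pop r1=0x0c, sp=0xb2
r1 is callee-saved -> restored

REG = 0x0c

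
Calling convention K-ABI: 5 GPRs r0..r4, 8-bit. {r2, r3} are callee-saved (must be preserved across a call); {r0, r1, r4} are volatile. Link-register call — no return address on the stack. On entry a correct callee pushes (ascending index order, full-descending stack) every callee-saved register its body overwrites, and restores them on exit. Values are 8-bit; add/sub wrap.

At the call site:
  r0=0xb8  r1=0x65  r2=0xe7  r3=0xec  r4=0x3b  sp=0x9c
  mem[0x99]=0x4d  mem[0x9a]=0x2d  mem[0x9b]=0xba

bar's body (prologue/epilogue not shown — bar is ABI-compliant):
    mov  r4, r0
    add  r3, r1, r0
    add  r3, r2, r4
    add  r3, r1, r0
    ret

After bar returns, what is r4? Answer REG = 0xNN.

prologue: push r3 -> mem[0x9b]=0xec, sp=0x9b
body[0] mov  r4, r0 -> r4=0xb8
body[1] add  r3, r1, r0 -> r3=0x1d
body[2] add  r3, r2, r4 -> r3=0x9f
body[3] add  r3, r1, r0 -> r3=0x1d
epilogue: pop r3=0xec, sp=0x9c
r4 is caller-saved -> body value

REG = 0xb8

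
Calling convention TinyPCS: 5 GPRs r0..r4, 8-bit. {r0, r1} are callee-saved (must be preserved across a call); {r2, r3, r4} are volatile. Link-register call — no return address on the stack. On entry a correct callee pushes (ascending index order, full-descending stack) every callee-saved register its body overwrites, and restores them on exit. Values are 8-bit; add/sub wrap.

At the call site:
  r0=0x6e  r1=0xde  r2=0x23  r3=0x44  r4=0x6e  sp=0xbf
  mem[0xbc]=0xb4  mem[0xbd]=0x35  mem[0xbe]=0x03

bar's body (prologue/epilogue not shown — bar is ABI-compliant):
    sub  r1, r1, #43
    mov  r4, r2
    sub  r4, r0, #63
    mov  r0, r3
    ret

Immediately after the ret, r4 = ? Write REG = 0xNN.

REG = 0x2f

prologue: push r0 → mem[0xbe]=0x6e, sp=0xbe
prologue: push r1 → mem[0xbd]=0xde, sp=0xbd
body[0] sub  r1, r1, #43 → r1=0xb3
body[1] mov  r4, r2 → r4=0x23
body[2] sub  r4, r0, #63 → r4=0x2f
body[3] mov  r0, r3 → r0=0x44
epilogue: pop r1=0xde, sp=0xbe
epilogue: pop r0=0x6e, sp=0xbf
r4 is caller-saved → body value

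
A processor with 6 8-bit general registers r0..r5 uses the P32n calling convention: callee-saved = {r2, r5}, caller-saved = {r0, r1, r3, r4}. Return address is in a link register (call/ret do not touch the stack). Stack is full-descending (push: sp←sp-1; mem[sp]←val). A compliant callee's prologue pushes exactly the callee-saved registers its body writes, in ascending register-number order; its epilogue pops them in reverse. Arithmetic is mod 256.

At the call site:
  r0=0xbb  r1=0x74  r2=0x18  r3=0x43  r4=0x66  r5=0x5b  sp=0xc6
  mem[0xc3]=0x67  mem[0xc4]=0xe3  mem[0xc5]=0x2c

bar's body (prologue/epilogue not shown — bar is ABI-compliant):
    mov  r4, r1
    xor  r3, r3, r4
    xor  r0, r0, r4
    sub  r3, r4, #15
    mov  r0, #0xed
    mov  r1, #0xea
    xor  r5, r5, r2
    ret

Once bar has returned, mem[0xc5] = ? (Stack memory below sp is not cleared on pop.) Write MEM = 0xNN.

prologue: push r5 -> mem[0xc5]=0x5b, sp=0xc5
body[0] mov  r4, r1 -> r4=0x74
body[1] xor  r3, r3, r4 -> r3=0x37
body[2] xor  r0, r0, r4 -> r0=0xcf
body[3] sub  r3, r4, #15 -> r3=0x65
body[4] mov  r0, #0xed -> r0=0xed
body[5] mov  r1, #0xea -> r1=0xea
body[6] xor  r5, r5, r2 -> r5=0x43
epilogue: pop r5=0x5b, sp=0xc6
prologue pushed ['r5'] at ['0xc5']

MEM = 0x5b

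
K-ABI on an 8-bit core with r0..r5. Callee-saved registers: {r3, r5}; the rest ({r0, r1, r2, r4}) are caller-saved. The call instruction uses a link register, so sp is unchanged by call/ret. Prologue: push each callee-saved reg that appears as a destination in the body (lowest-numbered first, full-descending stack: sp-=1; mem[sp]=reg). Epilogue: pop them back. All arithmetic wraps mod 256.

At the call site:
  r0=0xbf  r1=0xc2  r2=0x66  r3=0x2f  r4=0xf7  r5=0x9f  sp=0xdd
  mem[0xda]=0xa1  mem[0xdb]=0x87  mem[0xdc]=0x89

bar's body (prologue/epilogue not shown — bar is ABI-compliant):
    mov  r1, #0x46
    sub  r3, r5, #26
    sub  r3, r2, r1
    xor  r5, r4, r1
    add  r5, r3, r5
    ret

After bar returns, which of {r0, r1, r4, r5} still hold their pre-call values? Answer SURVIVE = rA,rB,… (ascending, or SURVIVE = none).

SURVIVE = r0,r4,r5

prologue: push r3 -> mem[0xdc]=0x2f, sp=0xdc
prologue: push r5 -> mem[0xdb]=0x9f, sp=0xdb
body[0] mov  r1, #0x46 -> r1=0x46
body[1] sub  r3, r5, #26 -> r3=0x85
body[2] sub  r3, r2, r1 -> r3=0x20
body[3] xor  r5, r4, r1 -> r5=0xb1
body[4] add  r5, r3, r5 -> r5=0xd1
epilogue: pop r5=0x9f, sp=0xdc
epilogue: pop r3=0x2f, sp=0xdd
r0: caller-saved, written=False
r1: caller-saved, written=True
r4: caller-saved, written=False
r5: callee-saved, written=True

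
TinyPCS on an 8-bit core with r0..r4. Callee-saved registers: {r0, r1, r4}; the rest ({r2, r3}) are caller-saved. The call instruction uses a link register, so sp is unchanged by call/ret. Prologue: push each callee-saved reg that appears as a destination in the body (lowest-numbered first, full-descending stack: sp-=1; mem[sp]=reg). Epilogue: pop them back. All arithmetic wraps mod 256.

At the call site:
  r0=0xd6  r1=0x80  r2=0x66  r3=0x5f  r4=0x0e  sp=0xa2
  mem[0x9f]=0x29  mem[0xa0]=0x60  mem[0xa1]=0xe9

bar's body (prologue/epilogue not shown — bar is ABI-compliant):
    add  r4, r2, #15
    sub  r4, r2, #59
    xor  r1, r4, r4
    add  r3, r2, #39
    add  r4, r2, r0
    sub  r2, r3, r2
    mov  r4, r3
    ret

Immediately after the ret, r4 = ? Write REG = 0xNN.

REG = 0x0e

prologue: push r1 → mem[0xa1]=0x80, sp=0xa1
prologue: push r4 → mem[0xa0]=0x0e, sp=0xa0
body[0] add  r4, r2, #15 → r4=0x75
body[1] sub  r4, r2, #59 → r4=0x2b
body[2] xor  r1, r4, r4 → r1=0x00
body[3] add  r3, r2, #39 → r3=0x8d
body[4] add  r4, r2, r0 → r4=0x3c
body[5] sub  r2, r3, r2 → r2=0x27
body[6] mov  r4, r3 → r4=0x8d
epilogue: pop r4=0x0e, sp=0xa1
epilogue: pop r1=0x80, sp=0xa2
r4 is callee-saved → restored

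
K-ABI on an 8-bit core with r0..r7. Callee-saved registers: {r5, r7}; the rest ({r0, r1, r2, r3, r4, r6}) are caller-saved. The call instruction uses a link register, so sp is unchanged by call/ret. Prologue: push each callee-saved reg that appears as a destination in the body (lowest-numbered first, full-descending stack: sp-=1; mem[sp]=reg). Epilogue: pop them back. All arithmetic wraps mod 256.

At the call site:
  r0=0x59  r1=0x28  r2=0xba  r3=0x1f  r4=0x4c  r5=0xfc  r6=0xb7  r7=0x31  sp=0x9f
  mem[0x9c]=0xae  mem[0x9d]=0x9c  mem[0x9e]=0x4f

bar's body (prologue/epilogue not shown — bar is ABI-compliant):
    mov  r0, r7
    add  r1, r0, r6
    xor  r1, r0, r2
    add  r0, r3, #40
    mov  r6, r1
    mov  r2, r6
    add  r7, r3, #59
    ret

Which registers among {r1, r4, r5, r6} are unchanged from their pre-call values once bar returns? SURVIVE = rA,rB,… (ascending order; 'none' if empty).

SURVIVE = r4,r5

prologue: push r7 -> mem[0x9e]=0x31, sp=0x9e
body[0] mov  r0, r7 -> r0=0x31
body[1] add  r1, r0, r6 -> r1=0xe8
body[2] xor  r1, r0, r2 -> r1=0x8b
body[3] add  r0, r3, #40 -> r0=0x47
body[4] mov  r6, r1 -> r6=0x8b
body[5] mov  r2, r6 -> r2=0x8b
body[6] add  r7, r3, #59 -> r7=0x5a
epilogue: pop r7=0x31, sp=0x9f
r1: caller-saved, written=True
r4: caller-saved, written=False
r5: callee-saved, written=False
r6: caller-saved, written=True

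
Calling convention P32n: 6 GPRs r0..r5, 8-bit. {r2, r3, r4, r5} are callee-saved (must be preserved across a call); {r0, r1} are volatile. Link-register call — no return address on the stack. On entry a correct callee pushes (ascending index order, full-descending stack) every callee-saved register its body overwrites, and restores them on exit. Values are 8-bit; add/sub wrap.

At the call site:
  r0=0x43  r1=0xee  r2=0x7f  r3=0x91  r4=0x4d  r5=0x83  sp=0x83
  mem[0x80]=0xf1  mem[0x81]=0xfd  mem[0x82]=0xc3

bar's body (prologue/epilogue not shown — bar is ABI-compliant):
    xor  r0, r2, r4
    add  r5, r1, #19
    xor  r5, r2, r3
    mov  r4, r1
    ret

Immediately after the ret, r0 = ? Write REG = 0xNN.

REG = 0x32

prologue: push r4 -> mem[0x82]=0x4d, sp=0x82
prologue: push r5 -> mem[0x81]=0x83, sp=0x81
body[0] xor  r0, r2, r4 -> r0=0x32
body[1] add  r5, r1, #19 -> r5=0x01
body[2] xor  r5, r2, r3 -> r5=0xee
body[3] mov  r4, r1 -> r4=0xee
epilogue: pop r5=0x83, sp=0x82
epilogue: pop r4=0x4d, sp=0x83
r0 is caller-saved -> body value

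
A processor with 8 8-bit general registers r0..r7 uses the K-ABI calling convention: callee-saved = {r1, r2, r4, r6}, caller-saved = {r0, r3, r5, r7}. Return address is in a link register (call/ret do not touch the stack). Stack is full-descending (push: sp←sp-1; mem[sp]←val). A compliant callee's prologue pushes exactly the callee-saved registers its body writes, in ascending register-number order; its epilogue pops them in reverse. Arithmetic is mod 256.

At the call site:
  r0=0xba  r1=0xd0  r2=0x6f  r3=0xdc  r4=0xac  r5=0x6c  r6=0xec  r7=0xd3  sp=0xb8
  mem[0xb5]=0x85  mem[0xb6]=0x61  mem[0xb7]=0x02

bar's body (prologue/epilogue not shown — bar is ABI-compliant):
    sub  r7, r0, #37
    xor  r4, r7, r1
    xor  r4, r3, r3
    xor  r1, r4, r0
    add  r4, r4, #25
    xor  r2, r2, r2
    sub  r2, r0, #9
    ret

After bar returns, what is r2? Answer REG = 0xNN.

REG = 0x6f

prologue: push r1 -> mem[0xb7]=0xd0, sp=0xb7
prologue: push r2 -> mem[0xb6]=0x6f, sp=0xb6
prologue: push r4 -> mem[0xb5]=0xac, sp=0xb5
body[0] sub  r7, r0, #37 -> r7=0x95
body[1] xor  r4, r7, r1 -> r4=0x45
body[2] xor  r4, r3, r3 -> r4=0x00
body[3] xor  r1, r4, r0 -> r1=0xba
body[4] add  r4, r4, #25 -> r4=0x19
body[5] xor  r2, r2, r2 -> r2=0x00
body[6] sub  r2, r0, #9 -> r2=0xb1
epilogue: pop r4=0xac, sp=0xb6
epilogue: pop r2=0x6f, sp=0xb7
epilogue: pop r1=0xd0, sp=0xb8
r2 is callee-saved -> restored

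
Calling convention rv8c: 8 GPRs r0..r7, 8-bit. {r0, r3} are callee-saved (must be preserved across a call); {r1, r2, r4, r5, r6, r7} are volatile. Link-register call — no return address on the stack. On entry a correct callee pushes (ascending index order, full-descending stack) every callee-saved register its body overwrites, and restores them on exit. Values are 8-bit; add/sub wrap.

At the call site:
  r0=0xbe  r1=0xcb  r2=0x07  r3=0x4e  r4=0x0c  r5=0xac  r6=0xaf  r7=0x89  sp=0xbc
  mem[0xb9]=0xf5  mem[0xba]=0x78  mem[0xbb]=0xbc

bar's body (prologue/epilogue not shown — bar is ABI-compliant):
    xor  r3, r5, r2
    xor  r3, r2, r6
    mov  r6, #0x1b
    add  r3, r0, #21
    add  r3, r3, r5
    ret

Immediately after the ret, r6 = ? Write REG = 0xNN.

prologue: push r3 -> mem[0xbb]=0x4e, sp=0xbb
body[0] xor  r3, r5, r2 -> r3=0xab
body[1] xor  r3, r2, r6 -> r3=0xa8
body[2] mov  r6, #0x1b -> r6=0x1b
body[3] add  r3, r0, #21 -> r3=0xd3
body[4] add  r3, r3, r5 -> r3=0x7f
epilogue: pop r3=0x4e, sp=0xbc
r6 is caller-saved -> body value

REG = 0x1b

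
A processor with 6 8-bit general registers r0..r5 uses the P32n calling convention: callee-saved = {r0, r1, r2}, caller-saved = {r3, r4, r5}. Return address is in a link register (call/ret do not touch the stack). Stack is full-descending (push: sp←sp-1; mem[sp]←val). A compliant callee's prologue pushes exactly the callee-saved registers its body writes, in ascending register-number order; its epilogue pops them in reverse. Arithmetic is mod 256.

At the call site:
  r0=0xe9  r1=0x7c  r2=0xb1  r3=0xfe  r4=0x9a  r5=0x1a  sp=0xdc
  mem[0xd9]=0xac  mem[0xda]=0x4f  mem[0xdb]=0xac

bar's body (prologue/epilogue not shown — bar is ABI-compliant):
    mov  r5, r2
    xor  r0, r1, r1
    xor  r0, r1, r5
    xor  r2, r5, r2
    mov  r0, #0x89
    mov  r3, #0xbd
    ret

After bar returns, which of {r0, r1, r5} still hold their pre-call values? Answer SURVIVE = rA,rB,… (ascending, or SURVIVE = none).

SURVIVE = r0,r1

prologue: push r0 → mem[0xdb]=0xe9, sp=0xdb
prologue: push r2 → mem[0xda]=0xb1, sp=0xda
body[0] mov  r5, r2 → r5=0xb1
body[1] xor  r0, r1, r1 → r0=0x00
body[2] xor  r0, r1, r5 → r0=0xcd
body[3] xor  r2, r5, r2 → r2=0x00
body[4] mov  r0, #0x89 → r0=0x89
body[5] mov  r3, #0xbd → r3=0xbd
epilogue: pop r2=0xb1, sp=0xdb
epilogue: pop r0=0xe9, sp=0xdc
r0: callee-saved, written=True
r1: callee-saved, written=False
r5: caller-saved, written=True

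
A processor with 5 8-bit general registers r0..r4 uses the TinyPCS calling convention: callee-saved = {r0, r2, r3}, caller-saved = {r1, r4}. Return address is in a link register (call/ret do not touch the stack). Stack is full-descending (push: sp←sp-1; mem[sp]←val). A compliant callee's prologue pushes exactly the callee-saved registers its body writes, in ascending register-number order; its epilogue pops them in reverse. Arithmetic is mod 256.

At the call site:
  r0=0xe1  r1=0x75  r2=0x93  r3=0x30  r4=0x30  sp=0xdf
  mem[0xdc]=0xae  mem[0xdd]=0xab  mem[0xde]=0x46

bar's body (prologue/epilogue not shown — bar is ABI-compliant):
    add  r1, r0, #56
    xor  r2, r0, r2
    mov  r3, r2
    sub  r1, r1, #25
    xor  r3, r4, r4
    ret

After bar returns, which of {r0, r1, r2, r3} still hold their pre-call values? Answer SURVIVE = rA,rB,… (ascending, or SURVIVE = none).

SURVIVE = r0,r2,r3

prologue: push r2 -> mem[0xde]=0x93, sp=0xde
prologue: push r3 -> mem[0xdd]=0x30, sp=0xdd
body[0] add  r1, r0, #56 -> r1=0x19
body[1] xor  r2, r0, r2 -> r2=0x72
body[2] mov  r3, r2 -> r3=0x72
body[3] sub  r1, r1, #25 -> r1=0x00
body[4] xor  r3, r4, r4 -> r3=0x00
epilogue: pop r3=0x30, sp=0xde
epilogue: pop r2=0x93, sp=0xdf
r0: callee-saved, written=False
r1: caller-saved, written=True
r2: callee-saved, written=True
r3: callee-saved, written=True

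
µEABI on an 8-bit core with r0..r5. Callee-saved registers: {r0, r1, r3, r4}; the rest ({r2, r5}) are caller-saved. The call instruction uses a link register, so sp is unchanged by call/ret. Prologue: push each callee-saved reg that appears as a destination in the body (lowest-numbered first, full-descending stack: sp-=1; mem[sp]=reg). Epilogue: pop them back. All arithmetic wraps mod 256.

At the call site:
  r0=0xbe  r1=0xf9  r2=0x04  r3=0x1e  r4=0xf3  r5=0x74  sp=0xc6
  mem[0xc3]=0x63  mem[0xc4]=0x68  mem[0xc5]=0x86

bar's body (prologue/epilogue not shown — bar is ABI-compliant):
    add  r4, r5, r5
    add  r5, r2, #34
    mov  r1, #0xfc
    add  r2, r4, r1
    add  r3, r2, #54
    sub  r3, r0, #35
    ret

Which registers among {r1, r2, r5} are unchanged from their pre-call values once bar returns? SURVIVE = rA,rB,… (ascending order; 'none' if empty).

prologue: push r1 -> mem[0xc5]=0xf9, sp=0xc5
prologue: push r3 -> mem[0xc4]=0x1e, sp=0xc4
prologue: push r4 -> mem[0xc3]=0xf3, sp=0xc3
body[0] add  r4, r5, r5 -> r4=0xe8
body[1] add  r5, r2, #34 -> r5=0x26
body[2] mov  r1, #0xfc -> r1=0xfc
body[3] add  r2, r4, r1 -> r2=0xe4
body[4] add  r3, r2, #54 -> r3=0x1a
body[5] sub  r3, r0, #35 -> r3=0x9b
epilogue: pop r4=0xf3, sp=0xc4
epilogue: pop r3=0x1e, sp=0xc5
epilogue: pop r1=0xf9, sp=0xc6
r1: callee-saved, written=True
r2: caller-saved, written=True
r5: caller-saved, written=True

SURVIVE = r1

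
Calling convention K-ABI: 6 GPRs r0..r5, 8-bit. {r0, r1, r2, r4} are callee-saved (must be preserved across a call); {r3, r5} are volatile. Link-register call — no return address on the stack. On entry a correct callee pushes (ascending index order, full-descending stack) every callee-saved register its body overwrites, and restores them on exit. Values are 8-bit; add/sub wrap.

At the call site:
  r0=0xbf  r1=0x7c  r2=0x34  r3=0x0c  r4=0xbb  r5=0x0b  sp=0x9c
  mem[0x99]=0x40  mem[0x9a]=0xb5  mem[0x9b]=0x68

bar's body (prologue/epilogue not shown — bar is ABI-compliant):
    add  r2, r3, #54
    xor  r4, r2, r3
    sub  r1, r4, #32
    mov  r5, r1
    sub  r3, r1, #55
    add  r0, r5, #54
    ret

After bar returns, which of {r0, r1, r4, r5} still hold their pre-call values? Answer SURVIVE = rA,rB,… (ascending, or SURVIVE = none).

prologue: push r0 → mem[0x9b]=0xbf, sp=0x9b
prologue: push r1 → mem[0x9a]=0x7c, sp=0x9a
prologue: push r2 → mem[0x99]=0x34, sp=0x99
prologue: push r4 → mem[0x98]=0xbb, sp=0x98
body[0] add  r2, r3, #54 → r2=0x42
body[1] xor  r4, r2, r3 → r4=0x4e
body[2] sub  r1, r4, #32 → r1=0x2e
body[3] mov  r5, r1 → r5=0x2e
body[4] sub  r3, r1, #55 → r3=0xf7
body[5] add  r0, r5, #54 → r0=0x64
epilogue: pop r4=0xbb, sp=0x99
epilogue: pop r2=0x34, sp=0x9a
epilogue: pop r1=0x7c, sp=0x9b
epilogue: pop r0=0xbf, sp=0x9c
r0: callee-saved, written=True
r1: callee-saved, written=True
r4: callee-saved, written=True
r5: caller-saved, written=True

SURVIVE = r0,r1,r4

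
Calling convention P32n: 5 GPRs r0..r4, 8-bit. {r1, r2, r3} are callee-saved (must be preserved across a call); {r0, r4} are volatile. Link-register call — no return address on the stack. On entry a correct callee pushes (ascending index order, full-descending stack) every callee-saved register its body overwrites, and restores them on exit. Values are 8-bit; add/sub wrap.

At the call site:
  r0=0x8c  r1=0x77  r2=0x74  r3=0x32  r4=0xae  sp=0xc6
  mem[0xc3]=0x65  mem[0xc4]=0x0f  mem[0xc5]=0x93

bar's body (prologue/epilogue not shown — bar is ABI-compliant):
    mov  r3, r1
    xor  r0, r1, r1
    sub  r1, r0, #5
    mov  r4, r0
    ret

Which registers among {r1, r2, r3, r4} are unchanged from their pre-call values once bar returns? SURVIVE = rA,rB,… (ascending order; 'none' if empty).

prologue: push r1 -> mem[0xc5]=0x77, sp=0xc5
prologue: push r3 -> mem[0xc4]=0x32, sp=0xc4
body[0] mov  r3, r1 -> r3=0x77
body[1] xor  r0, r1, r1 -> r0=0x00
body[2] sub  r1, r0, #5 -> r1=0xfb
body[3] mov  r4, r0 -> r4=0x00
epilogue: pop r3=0x32, sp=0xc5
epilogue: pop r1=0x77, sp=0xc6
r1: callee-saved, written=True
r2: callee-saved, written=False
r3: callee-saved, written=True
r4: caller-saved, written=True

SURVIVE = r1,r2,r3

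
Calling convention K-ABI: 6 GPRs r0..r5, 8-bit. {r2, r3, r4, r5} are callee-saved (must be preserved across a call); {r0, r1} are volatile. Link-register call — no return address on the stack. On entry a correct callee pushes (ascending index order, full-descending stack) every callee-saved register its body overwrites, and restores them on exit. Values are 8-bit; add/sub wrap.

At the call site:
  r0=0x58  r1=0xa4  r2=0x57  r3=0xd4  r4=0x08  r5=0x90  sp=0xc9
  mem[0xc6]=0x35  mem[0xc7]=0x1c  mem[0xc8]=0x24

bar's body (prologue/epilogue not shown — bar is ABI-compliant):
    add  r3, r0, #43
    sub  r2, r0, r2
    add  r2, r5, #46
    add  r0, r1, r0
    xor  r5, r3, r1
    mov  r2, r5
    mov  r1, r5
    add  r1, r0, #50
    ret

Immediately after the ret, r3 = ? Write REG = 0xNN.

REG = 0xd4

prologue: push r2 -> mem[0xc8]=0x57, sp=0xc8
prologue: push r3 -> mem[0xc7]=0xd4, sp=0xc7
prologue: push r5 -> mem[0xc6]=0x90, sp=0xc6
body[0] add  r3, r0, #43 -> r3=0x83
body[1] sub  r2, r0, r2 -> r2=0x01
body[2] add  r2, r5, #46 -> r2=0xbe
body[3] add  r0, r1, r0 -> r0=0xfc
body[4] xor  r5, r3, r1 -> r5=0x27
body[5] mov  r2, r5 -> r2=0x27
body[6] mov  r1, r5 -> r1=0x27
body[7] add  r1, r0, #50 -> r1=0x2e
epilogue: pop r5=0x90, sp=0xc7
epilogue: pop r3=0xd4, sp=0xc8
epilogue: pop r2=0x57, sp=0xc9
r3 is callee-saved -> restored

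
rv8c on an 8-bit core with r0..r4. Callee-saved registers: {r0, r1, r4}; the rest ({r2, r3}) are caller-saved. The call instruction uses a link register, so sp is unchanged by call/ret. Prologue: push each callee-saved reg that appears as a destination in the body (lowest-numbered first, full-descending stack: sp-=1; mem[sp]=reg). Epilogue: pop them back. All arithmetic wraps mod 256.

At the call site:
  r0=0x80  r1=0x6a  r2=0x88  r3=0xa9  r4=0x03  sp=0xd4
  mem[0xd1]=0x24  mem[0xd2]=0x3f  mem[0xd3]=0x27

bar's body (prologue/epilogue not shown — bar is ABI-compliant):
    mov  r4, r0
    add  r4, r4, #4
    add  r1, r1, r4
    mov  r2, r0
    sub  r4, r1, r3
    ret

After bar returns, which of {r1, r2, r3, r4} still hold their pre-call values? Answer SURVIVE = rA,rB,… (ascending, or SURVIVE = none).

prologue: push r1 -> mem[0xd3]=0x6a, sp=0xd3
prologue: push r4 -> mem[0xd2]=0x03, sp=0xd2
body[0] mov  r4, r0 -> r4=0x80
body[1] add  r4, r4, #4 -> r4=0x84
body[2] add  r1, r1, r4 -> r1=0xee
body[3] mov  r2, r0 -> r2=0x80
body[4] sub  r4, r1, r3 -> r4=0x45
epilogue: pop r4=0x03, sp=0xd3
epilogue: pop r1=0x6a, sp=0xd4
r1: callee-saved, written=True
r2: caller-saved, written=True
r3: caller-saved, written=False
r4: callee-saved, written=True

SURVIVE = r1,r3,r4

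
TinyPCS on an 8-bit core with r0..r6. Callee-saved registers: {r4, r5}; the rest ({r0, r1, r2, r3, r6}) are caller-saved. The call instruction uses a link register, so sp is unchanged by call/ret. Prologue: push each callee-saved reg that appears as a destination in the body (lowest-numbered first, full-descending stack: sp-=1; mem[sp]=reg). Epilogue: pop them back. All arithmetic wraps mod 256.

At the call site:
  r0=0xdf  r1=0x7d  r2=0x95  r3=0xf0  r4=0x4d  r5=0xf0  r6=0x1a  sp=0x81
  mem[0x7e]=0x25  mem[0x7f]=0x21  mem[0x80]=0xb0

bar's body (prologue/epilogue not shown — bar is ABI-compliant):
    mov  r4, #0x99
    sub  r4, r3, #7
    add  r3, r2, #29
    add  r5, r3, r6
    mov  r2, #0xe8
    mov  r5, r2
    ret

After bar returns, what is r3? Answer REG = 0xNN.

REG = 0xb2

prologue: push r4 -> mem[0x80]=0x4d, sp=0x80
prologue: push r5 -> mem[0x7f]=0xf0, sp=0x7f
body[0] mov  r4, #0x99 -> r4=0x99
body[1] sub  r4, r3, #7 -> r4=0xe9
body[2] add  r3, r2, #29 -> r3=0xb2
body[3] add  r5, r3, r6 -> r5=0xcc
body[4] mov  r2, #0xe8 -> r2=0xe8
body[5] mov  r5, r2 -> r5=0xe8
epilogue: pop r5=0xf0, sp=0x80
epilogue: pop r4=0x4d, sp=0x81
r3 is caller-saved -> body value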